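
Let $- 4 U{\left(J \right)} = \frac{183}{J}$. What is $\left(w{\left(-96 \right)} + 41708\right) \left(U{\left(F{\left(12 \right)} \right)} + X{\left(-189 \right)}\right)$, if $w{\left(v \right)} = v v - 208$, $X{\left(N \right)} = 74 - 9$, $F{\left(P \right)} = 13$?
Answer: $\frac{40534763}{13} \approx 3.1181 \cdot 10^{6}$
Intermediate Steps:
$X{\left(N \right)} = 65$
$U{\left(J \right)} = - \frac{183}{4 J}$ ($U{\left(J \right)} = - \frac{183 \frac{1}{J}}{4} = - \frac{183}{4 J}$)
$w{\left(v \right)} = -208 + v^{2}$ ($w{\left(v \right)} = v^{2} - 208 = -208 + v^{2}$)
$\left(w{\left(-96 \right)} + 41708\right) \left(U{\left(F{\left(12 \right)} \right)} + X{\left(-189 \right)}\right) = \left(\left(-208 + \left(-96\right)^{2}\right) + 41708\right) \left(- \frac{183}{4 \cdot 13} + 65\right) = \left(\left(-208 + 9216\right) + 41708\right) \left(\left(- \frac{183}{4}\right) \frac{1}{13} + 65\right) = \left(9008 + 41708\right) \left(- \frac{183}{52} + 65\right) = 50716 \cdot \frac{3197}{52} = \frac{40534763}{13}$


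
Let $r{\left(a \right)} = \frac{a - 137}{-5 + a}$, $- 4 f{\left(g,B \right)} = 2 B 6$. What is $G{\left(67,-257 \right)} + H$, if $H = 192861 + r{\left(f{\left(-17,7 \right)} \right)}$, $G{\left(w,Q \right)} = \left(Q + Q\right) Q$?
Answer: $\frac{4224546}{13} \approx 3.2497 \cdot 10^{5}$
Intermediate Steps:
$f{\left(g,B \right)} = - 3 B$ ($f{\left(g,B \right)} = - \frac{2 B 6}{4} = - \frac{12 B}{4} = - 3 B$)
$G{\left(w,Q \right)} = 2 Q^{2}$ ($G{\left(w,Q \right)} = 2 Q Q = 2 Q^{2}$)
$r{\left(a \right)} = \frac{-137 + a}{-5 + a}$
$H = \frac{2507272}{13}$ ($H = 192861 + \frac{-137 - 21}{-5 - 21} = 192861 + \frac{1}{-26} \left(-158\right) = 192861 - - \frac{79}{13} = 192861 + \frac{79}{13} = \frac{2507272}{13} \approx 1.9287 \cdot 10^{5}$)
$G{\left(67,-257 \right)} + H = 2 \left(-257\right)^{2} + \frac{2507272}{13} = 2 \cdot 66049 + \frac{2507272}{13} = 132098 + \frac{2507272}{13} = \frac{4224546}{13}$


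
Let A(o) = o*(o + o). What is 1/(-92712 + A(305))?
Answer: 1/93338 ≈ 1.0714e-5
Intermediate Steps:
A(o) = 2*o² (A(o) = o*(2*o) = 2*o²)
1/(-92712 + A(305)) = 1/(-92712 + 2*305²) = 1/(-92712 + 2*93025) = 1/(-92712 + 186050) = 1/93338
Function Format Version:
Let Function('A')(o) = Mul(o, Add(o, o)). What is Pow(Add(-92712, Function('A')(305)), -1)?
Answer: Rational(1, 93338) ≈ 1.0714e-5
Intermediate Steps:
Function('A')(o) = Mul(2, Pow(o, 2)) (Function('A')(o) = Mul(o, Mul(2, o)) = Mul(2, Pow(o, 2)))
Pow(Add(-92712, Function('A')(305)), -1) = Pow(Add(-92712, Mul(2, Pow(305, 2))), -1) = Pow(Add(-92712, Mul(2, 93025)), -1) = Pow(Add(-92712, 186050), -1) = Pow(93338, -1) = Rational(1, 93338)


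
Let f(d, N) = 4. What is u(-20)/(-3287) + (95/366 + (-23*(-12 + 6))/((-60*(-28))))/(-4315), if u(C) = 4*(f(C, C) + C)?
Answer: 14092886317/726757672200 ≈ 0.019391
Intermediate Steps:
u(C) = 16 + 4*C (u(C) = 4*(4 + C) = 16 + 4*C)
u(-20)/(-3287) + (95/366 + (-23*(-12 + 6))/((-60*(-28))))/(-4315) = (16 + 4*(-20))/(-3287) + (95/366 + (-23*(-12 + 6))/((-60*(-28))))/(-4315) = (16 - 80)*(-1/3287) + (95*(1/366) - 23*(-6)/1680)*(-1/4315) = -64*(-1/3287) + (95/366 + 138*(1/1680))*(-1/4315) = 64/3287 + (95/366 + 23/280)*(-1/4315) = 64/3287 + (17509/51240)*(-1/4315) = 64/3287 - 17509/221100600 = 14092886317/726757672200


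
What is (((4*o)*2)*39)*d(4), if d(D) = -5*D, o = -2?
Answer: 12480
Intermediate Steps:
(((4*o)*2)*39)*d(4) = (((4*(-2))*2)*39)*(-5*4) = (-8*2*39)*(-20) = -16*39*(-20) = -624*(-20) = 12480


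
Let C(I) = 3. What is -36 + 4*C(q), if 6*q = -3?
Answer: -24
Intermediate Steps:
q = -½ (q = (⅙)*(-3) = -½ ≈ -0.50000)
-36 + 4*C(q) = -36 + 4*3 = -36 + 12 = -24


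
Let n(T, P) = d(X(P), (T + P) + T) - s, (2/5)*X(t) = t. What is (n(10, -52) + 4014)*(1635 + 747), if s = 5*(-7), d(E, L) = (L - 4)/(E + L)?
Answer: 28935742/3 ≈ 9.6452e+6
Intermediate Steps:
X(t) = 5*t/2
d(E, L) = (-4 + L)/(E + L)
s = -35
n(T, P) = 35 + (-4 + P + 2*T)/(2*T + 7*P/2) (n(T, P) = (-4 + ((T + P) + T))/(5*P/2 + ((T + P) + T)) - 1*(-35) = (-4 + ((P + T) + T))/(5*P/2 + ((P + T) + T)) + 35 = (-4 + (P + 2*T))/(5*P/2 + (P + 2*T)) + 35 = (-4 + P + 2*T)/(2*T + 7*P/2) + 35 = 35 + (-4 + P + 2*T)/(2*T + 7*P/2))
(n(10, -52) + 4014)*(1635 + 747) = ((-8 + 144*10 + 247*(-52))/(4*10 + 7*(-52)) + 4014)*(1635 + 747) = ((-8 + 1440 - 12844)/(40 - 364) + 4014)*2382 = (-11412/(-324) + 4014)*2382 = (-1/324*(-11412) + 4014)*2382 = (317/9 + 4014)*2382 = (36443/9)*2382 = 28935742/3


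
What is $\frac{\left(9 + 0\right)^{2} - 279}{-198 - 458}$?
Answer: $\frac{99}{328} \approx 0.30183$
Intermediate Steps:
$\frac{\left(9 + 0\right)^{2} - 279}{-198 - 458} = \frac{9^{2} - 279}{-656} = \left(81 - 279\right) \left(- \frac{1}{656}\right) = \left(-198\right) \left(- \frac{1}{656}\right) = \frac{99}{328}$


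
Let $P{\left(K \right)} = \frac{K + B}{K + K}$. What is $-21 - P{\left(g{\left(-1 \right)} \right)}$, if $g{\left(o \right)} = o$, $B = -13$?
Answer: $-28$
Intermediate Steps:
$P{\left(K \right)} = \frac{-13 + K}{2 K}$ ($P{\left(K \right)} = \frac{K - 13}{K + K} = \frac{-13 + K}{2 K}$)
$-21 - P{\left(g{\left(-1 \right)} \right)} = -21 - \frac{-13 - 1}{2 \left(-1\right)} = -21 - \frac{1}{2} \left(-1\right) \left(-14\right) = -21 - 7 = -28$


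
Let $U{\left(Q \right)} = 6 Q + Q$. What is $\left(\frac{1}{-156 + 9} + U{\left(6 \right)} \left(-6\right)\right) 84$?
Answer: $- \frac{148180}{7} \approx -21169.0$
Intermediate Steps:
$U{\left(Q \right)} = 7 Q$
$\left(\frac{1}{-156 + 9} + U{\left(6 \right)} \left(-6\right)\right) 84 = \left(\frac{1}{-156 + 9} + 7 \cdot 6 \left(-6\right)\right) 84 = \left(\frac{1}{-147} + 42 \left(-6\right)\right) 84 = \left(- \frac{1}{147} - 252\right) 84 = \left(- \frac{37045}{147}\right) 84 = - \frac{148180}{7}$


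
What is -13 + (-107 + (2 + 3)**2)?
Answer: -95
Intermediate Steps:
-13 + (-107 + (2 + 3)**2) = -13 + (-107 + 5**2) = -13 + (-107 + 25) = -13 - 82 = -95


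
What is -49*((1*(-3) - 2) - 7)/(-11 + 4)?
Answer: -84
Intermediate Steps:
-49*((1*(-3) - 2) - 7)/(-11 + 4) = -49*((-3 - 2) - 7)/(-7) = -49*(-5 - 7)*(-1)/7 = -(-588)*(-1)/7 = -49*12/7 = -84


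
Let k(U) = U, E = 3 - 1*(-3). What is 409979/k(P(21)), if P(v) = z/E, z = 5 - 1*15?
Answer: -1229937/5 ≈ -2.4599e+5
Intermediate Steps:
E = 6 (E = 3 + 3 = 6)
z = -10 (z = 5 - 15 = -10)
P(v) = -5/3 (P(v) = -10/6 = -10*1/6 = -5/3)
409979/k(P(21)) = 409979/(-5/3) = 409979*(-3/5) = -1229937/5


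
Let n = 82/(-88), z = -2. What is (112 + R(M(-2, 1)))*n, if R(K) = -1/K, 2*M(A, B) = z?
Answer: -4633/44 ≈ -105.30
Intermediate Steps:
M(A, B) = -1 (M(A, B) = (½)*(-2) = -1)
n = -41/44 (n = 82*(-1/88) = -41/44 ≈ -0.93182)
(112 + R(M(-2, 1)))*n = (112 - 1/(-1))*(-41/44) = (112 - 1*(-1))*(-41/44) = (112 + 1)*(-41/44) = 113*(-41/44) = -4633/44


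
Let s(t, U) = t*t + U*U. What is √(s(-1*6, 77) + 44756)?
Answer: √50721 ≈ 225.21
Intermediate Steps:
s(t, U) = U² + t² (s(t, U) = t² + U² = U² + t²)
√(s(-1*6, 77) + 44756) = √((77² + (-1*6)²) + 44756) = √((5929 + (-6)²) + 44756) = √((5929 + 36) + 44756) = √(5965 + 44756) = √50721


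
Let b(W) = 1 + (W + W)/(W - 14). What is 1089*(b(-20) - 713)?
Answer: -13159476/17 ≈ -7.7409e+5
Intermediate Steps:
b(W) = 1 + 2*W/(-14 + W) (b(W) = 1 + (2*W)/(-14 + W) = 1 + 2*W/(-14 + W))
1089*(b(-20) - 713) = 1089*((-14 + 3*(-20))/(-14 - 20) - 713) = 1089*((-14 - 60)/(-34) - 713) = 1089*(-1/34*(-74) - 713) = 1089*(37/17 - 713) = 1089*(-12084/17) = -13159476/17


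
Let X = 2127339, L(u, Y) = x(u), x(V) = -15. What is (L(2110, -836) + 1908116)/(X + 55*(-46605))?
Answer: -1908101/435936 ≈ -4.3770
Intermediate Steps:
L(u, Y) = -15
(L(2110, -836) + 1908116)/(X + 55*(-46605)) = (-15 + 1908116)/(2127339 + 55*(-46605)) = 1908101/(2127339 - 2563275) = 1908101/(-435936) = 1908101*(-1/435936) = -1908101/435936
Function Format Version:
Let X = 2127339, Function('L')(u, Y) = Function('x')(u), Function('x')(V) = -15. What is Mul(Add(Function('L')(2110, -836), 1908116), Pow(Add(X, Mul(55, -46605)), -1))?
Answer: Rational(-1908101, 435936) ≈ -4.3770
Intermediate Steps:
Function('L')(u, Y) = -15
Mul(Add(Function('L')(2110, -836), 1908116), Pow(Add(X, Mul(55, -46605)), -1)) = Mul(Add(-15, 1908116), Pow(Add(2127339, Mul(55, -46605)), -1)) = Mul(1908101, Pow(Add(2127339, -2563275), -1)) = Mul(1908101, Pow(-435936, -1)) = Mul(1908101, Rational(-1, 435936)) = Rational(-1908101, 435936)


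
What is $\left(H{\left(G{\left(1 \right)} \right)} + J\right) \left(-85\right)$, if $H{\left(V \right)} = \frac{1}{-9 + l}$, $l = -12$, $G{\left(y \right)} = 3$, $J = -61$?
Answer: $\frac{108970}{21} \approx 5189.0$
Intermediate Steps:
$H{\left(V \right)} = - \frac{1}{21}$ ($H{\left(V \right)} = \frac{1}{-9 - 12} = \frac{1}{-21} = - \frac{1}{21}$)
$\left(H{\left(G{\left(1 \right)} \right)} + J\right) \left(-85\right) = \left(- \frac{1}{21} - 61\right) \left(-85\right) = \left(- \frac{1282}{21}\right) \left(-85\right) = \frac{108970}{21}$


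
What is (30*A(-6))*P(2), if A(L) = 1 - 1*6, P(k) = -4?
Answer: 600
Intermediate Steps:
A(L) = -5 (A(L) = 1 - 6 = -5)
(30*A(-6))*P(2) = (30*(-5))*(-4) = -150*(-4) = 600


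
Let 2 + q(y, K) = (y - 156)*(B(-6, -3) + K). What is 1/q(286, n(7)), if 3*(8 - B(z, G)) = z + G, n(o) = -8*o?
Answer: -1/5852 ≈ -0.00017088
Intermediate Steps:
B(z, G) = 8 - G/3 - z/3 (B(z, G) = 8 - (z + G)/3 = 8 - (G + z)/3 = 8 + (-G/3 - z/3) = 8 - G/3 - z/3)
q(y, K) = -2 + (-156 + y)*(11 + K) (q(y, K) = -2 + (y - 156)*((8 - 1/3*(-3) - 1/3*(-6)) + K) = -2 + (-156 + y)*((8 + 1 + 2) + K) = -2 + (-156 + y)*(11 + K))
1/q(286, n(7)) = 1/(-1718 - (-1248)*7 + 11*286 - 8*7*286) = 1/(-1718 - 156*(-56) + 3146 - 56*286) = 1/(-1718 + 8736 + 3146 - 16016) = 1/(-5852) = -1/5852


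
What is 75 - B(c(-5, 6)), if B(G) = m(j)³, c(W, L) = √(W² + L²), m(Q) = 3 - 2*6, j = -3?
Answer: 804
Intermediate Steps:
m(Q) = -9 (m(Q) = 3 - 12 = -9)
c(W, L) = √(L² + W²)
B(G) = -729 (B(G) = (-9)³ = -729)
75 - B(c(-5, 6)) = 75 - 1*(-729) = 75 + 729 = 804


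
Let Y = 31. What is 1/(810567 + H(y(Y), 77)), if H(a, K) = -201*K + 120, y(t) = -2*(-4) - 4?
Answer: 1/795210 ≈ 1.2575e-6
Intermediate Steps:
y(t) = 4 (y(t) = 8 - 4 = 4)
H(a, K) = 120 - 201*K
1/(810567 + H(y(Y), 77)) = 1/(810567 + (120 - 201*77)) = 1/(810567 + (120 - 15477)) = 1/(810567 - 15357) = 1/795210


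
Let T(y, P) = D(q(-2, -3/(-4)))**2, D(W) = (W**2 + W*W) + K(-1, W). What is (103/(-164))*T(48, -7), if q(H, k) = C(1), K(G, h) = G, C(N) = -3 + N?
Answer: -5047/164 ≈ -30.774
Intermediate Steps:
q(H, k) = -2 (q(H, k) = -3 + 1 = -2)
D(W) = -1 + 2*W**2 (D(W) = (W**2 + W*W) - 1 = (W**2 + W**2) - 1 = 2*W**2 - 1 = -1 + 2*W**2)
T(y, P) = 49 (T(y, P) = (-1 + 2*(-2)**2)**2 = (-1 + 2*4)**2 = (-1 + 8)**2 = 7**2 = 49)
(103/(-164))*T(48, -7) = (103/(-164))*49 = (103*(-1/164))*49 = -103/164*49 = -5047/164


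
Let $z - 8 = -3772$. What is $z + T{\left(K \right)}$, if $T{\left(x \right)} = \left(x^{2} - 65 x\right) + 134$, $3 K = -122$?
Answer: $\frac{6004}{9} \approx 667.11$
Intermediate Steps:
$K = - \frac{122}{3}$ ($K = \frac{1}{3} \left(-122\right) = - \frac{122}{3} \approx -40.667$)
$z = -3764$ ($z = 8 - 3772 = -3764$)
$T{\left(x \right)} = 134 + x^{2} - 65 x$
$z + T{\left(K \right)} = -3764 + \left(134 + \left(- \frac{122}{3}\right)^{2} - - \frac{7930}{3}\right) = -3764 + \left(134 + \frac{14884}{9} + \frac{7930}{3}\right) = -3764 + \frac{39880}{9} = \frac{6004}{9}$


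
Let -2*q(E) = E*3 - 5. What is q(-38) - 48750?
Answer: -97381/2 ≈ -48691.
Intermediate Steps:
q(E) = 5/2 - 3*E/2 (q(E) = -(E*3 - 5)/2 = -(3*E - 5)/2 = -(-5 + 3*E)/2 = 5/2 - 3*E/2)
q(-38) - 48750 = (5/2 - 3/2*(-38)) - 48750 = (5/2 + 57) - 48750 = 119/2 - 48750 = -97381/2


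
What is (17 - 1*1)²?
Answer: 256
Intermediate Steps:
(17 - 1*1)² = (17 - 1)² = 16² = 256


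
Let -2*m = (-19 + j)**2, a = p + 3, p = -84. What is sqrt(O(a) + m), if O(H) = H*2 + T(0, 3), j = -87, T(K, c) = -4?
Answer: 2*I*sqrt(1446) ≈ 76.053*I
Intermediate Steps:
a = -81 (a = -84 + 3 = -81)
O(H) = -4 + 2*H (O(H) = H*2 - 4 = 2*H - 4 = -4 + 2*H)
m = -5618 (m = -(-19 - 87)**2/2 = -1/2*(-106)**2 = -1/2*11236 = -5618)
sqrt(O(a) + m) = sqrt((-4 + 2*(-81)) - 5618) = sqrt((-4 - 162) - 5618) = sqrt(-166 - 5618) = sqrt(-5784) = 2*I*sqrt(1446)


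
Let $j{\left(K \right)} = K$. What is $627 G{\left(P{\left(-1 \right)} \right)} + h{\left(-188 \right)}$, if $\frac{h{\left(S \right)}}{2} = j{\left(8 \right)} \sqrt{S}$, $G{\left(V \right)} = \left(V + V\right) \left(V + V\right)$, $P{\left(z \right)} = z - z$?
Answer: $32 i \sqrt{47} \approx 219.38 i$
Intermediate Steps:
$P{\left(z \right)} = 0$
$G{\left(V \right)} = 4 V^{2}$ ($G{\left(V \right)} = 2 V 2 V = 4 V^{2}$)
$h{\left(S \right)} = 16 \sqrt{S}$ ($h{\left(S \right)} = 2 \cdot 8 \sqrt{S} = 16 \sqrt{S}$)
$627 G{\left(P{\left(-1 \right)} \right)} + h{\left(-188 \right)} = 627 \cdot 4 \cdot 0^{2} + 16 \sqrt{-188} = 627 \cdot 4 \cdot 0 + 16 \cdot 2 i \sqrt{47} = 627 \cdot 0 + 32 i \sqrt{47} = 0 + 32 i \sqrt{47} = 32 i \sqrt{47}$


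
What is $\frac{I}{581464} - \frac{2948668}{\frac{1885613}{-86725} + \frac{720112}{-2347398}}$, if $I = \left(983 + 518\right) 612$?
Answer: $\frac{400284148891099649679}{2993163222816338} \approx 1.3373 \cdot 10^{5}$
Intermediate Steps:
$I = 918612$ ($I = 1501 \cdot 612 = 918612$)
$\frac{I}{581464} - \frac{2948668}{\frac{1885613}{-86725} + \frac{720112}{-2347398}} = \frac{918612}{581464} - \frac{2948668}{\frac{1885613}{-86725} + \frac{720112}{-2347398}} = 918612 \cdot \frac{1}{581464} - \frac{2948668}{1885613 \left(- \frac{1}{86725}\right) + 720112 \left(- \frac{1}{2347398}\right)} = \frac{229653}{145366} - \frac{2948668}{- \frac{1885613}{86725} - \frac{360056}{1173699}} = \frac{229653}{145366} - \frac{2948668}{- \frac{2244367949087}{101789045775}} = \frac{229653}{145366} - - \frac{2753597266305300}{20590531643} = \frac{229653}{145366} + \frac{2753597266305300}{20590531643} = \frac{400284148891099649679}{2993163222816338}$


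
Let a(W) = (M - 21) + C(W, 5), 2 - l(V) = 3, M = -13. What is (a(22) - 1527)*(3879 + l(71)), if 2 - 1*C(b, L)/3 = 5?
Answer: -6088460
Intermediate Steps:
l(V) = -1 (l(V) = 2 - 1*3 = 2 - 3 = -1)
C(b, L) = -9 (C(b, L) = 6 - 3*5 = 6 - 15 = -9)
a(W) = -43 (a(W) = (-13 - 21) - 9 = -34 - 9 = -43)
(a(22) - 1527)*(3879 + l(71)) = (-43 - 1527)*(3879 - 1) = -1570*3878 = -6088460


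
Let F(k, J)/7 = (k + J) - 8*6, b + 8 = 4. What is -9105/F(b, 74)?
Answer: -9105/154 ≈ -59.123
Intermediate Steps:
b = -4 (b = -8 + 4 = -4)
F(k, J) = -336 + 7*J + 7*k (F(k, J) = 7*((k + J) - 8*6) = 7*((J + k) - 48) = 7*(-48 + J + k) = -336 + 7*J + 7*k)
-9105/F(b, 74) = -9105/(-336 + 7*74 + 7*(-4)) = -9105/(-336 + 518 - 28) = -9105/154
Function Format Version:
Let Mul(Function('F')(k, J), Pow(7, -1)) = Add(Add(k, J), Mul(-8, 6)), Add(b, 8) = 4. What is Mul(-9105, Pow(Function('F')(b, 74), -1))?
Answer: Rational(-9105, 154) ≈ -59.123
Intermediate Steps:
b = -4 (b = Add(-8, 4) = -4)
Function('F')(k, J) = Add(-336, Mul(7, J), Mul(7, k)) (Function('F')(k, J) = Mul(7, Add(Add(k, J), Mul(-8, 6))) = Mul(7, Add(Add(J, k), -48)) = Mul(7, Add(-48, J, k)) = Add(-336, Mul(7, J), Mul(7, k)))
Mul(-9105, Pow(Function('F')(b, 74), -1)) = Mul(-9105, Pow(Add(-336, Mul(7, 74), Mul(7, -4)), -1)) = Mul(-9105, Pow(Add(-336, 518, -28), -1)) = Mul(-9105, Pow(154, -1)) = Mul(-9105, Rational(1, 154)) = Rational(-9105, 154)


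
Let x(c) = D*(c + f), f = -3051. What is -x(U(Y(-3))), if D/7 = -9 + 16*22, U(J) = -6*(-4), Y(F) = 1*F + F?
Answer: 7267827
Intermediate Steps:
Y(F) = 2*F (Y(F) = F + F = 2*F)
U(J) = 24
D = 2401 (D = 7*(-9 + 16*22) = 7*(-9 + 352) = 7*343 = 2401)
x(c) = -7325451 + 2401*c (x(c) = 2401*(c - 3051) = 2401*(-3051 + c) = -7325451 + 2401*c)
-x(U(Y(-3))) = -(-7325451 + 2401*24) = -(-7325451 + 57624) = -1*(-7267827) = 7267827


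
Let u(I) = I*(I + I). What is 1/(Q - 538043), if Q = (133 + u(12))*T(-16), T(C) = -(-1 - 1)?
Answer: -1/537201 ≈ -1.8615e-6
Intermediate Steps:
T(C) = 2 (T(C) = -1*(-2) = 2)
u(I) = 2*I² (u(I) = I*(2*I) = 2*I²)
Q = 842 (Q = (133 + 2*12²)*2 = (133 + 2*144)*2 = (133 + 288)*2 = 421*2 = 842)
1/(Q - 538043) = 1/(842 - 538043) = 1/(-537201) = -1/537201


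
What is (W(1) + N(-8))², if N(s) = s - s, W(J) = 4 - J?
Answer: 9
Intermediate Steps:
N(s) = 0
(W(1) + N(-8))² = ((4 - 1*1) + 0)² = ((4 - 1) + 0)² = (3 + 0)² = 3² = 9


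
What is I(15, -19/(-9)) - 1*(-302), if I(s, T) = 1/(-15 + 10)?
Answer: 1509/5 ≈ 301.80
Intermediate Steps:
I(s, T) = -1/5 (I(s, T) = 1/(-5) = -1/5)
I(15, -19/(-9)) - 1*(-302) = -1/5 - 1*(-302) = -1/5 + 302 = 1509/5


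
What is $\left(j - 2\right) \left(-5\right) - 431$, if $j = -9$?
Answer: $-376$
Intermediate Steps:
$\left(j - 2\right) \left(-5\right) - 431 = \left(-9 - 2\right) \left(-5\right) - 431 = \left(-11\right) \left(-5\right) - 431 = 55 - 431 = -376$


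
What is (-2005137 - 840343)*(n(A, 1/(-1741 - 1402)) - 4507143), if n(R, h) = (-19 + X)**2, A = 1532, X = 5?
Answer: 12824427549560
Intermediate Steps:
n(R, h) = 196 (n(R, h) = (-19 + 5)**2 = (-14)**2 = 196)
(-2005137 - 840343)*(n(A, 1/(-1741 - 1402)) - 4507143) = (-2005137 - 840343)*(196 - 4507143) = -2845480*(-4506947) = 12824427549560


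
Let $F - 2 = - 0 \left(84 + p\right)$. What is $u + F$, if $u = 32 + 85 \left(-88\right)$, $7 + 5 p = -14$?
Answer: $-7446$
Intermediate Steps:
$p = - \frac{21}{5}$ ($p = - \frac{7}{5} + \frac{1}{5} \left(-14\right) = - \frac{7}{5} - \frac{14}{5} = - \frac{21}{5} \approx -4.2$)
$u = -7448$ ($u = 32 - 7480 = -7448$)
$F = 2$ ($F = 2 - 0 \left(84 - \frac{21}{5}\right) = 2 - 0 \cdot \frac{399}{5} = 2 - 0 = 2 + 0 = 2$)
$u + F = -7448 + 2 = -7446$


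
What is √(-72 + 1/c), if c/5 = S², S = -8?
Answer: I*√115195/40 ≈ 8.4851*I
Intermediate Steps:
c = 320 (c = 5*(-8)² = 5*64 = 320)
√(-72 + 1/c) = √(-72 + 1/320) = √(-23039/320) = I*√115195/40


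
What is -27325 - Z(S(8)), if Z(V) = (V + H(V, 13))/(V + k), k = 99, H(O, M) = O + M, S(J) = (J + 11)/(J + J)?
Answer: -43802221/1603 ≈ -27325.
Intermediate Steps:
S(J) = (11 + J)/(2*J) (S(J) = (11 + J)/((2*J)) = (11 + J)*(1/(2*J)) = (11 + J)/(2*J))
H(O, M) = M + O
Z(V) = (13 + 2*V)/(99 + V) (Z(V) = (V + (13 + V))/(V + 99) = (13 + 2*V)/(99 + V))
-27325 - Z(S(8)) = -27325 - (13 + 2*((1/2)*(11 + 8)/8))/(99 + (1/2)*(11 + 8)/8) = -27325 - (13 + 2*((1/2)*(1/8)*19))/(99 + (1/2)*(1/8)*19) = -27325 - (13 + 2*(19/16))/(99 + 19/16) = -27325 - (13 + 19/8)/1603/16 = -27325 - 16*123/(1603*8) = -27325 - 1*246/1603 = -27325 - 246/1603 = -43802221/1603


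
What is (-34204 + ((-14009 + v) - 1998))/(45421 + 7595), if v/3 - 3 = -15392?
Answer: -16063/8836 ≈ -1.8179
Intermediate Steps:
v = -46167 (v = 9 + 3*(-15392) = 9 - 46176 = -46167)
(-34204 + ((-14009 + v) - 1998))/(45421 + 7595) = (-34204 + ((-14009 - 46167) - 1998))/(45421 + 7595) = (-34204 + (-60176 - 1998))/53016 = (-34204 - 62174)*(1/53016) = -96378*1/53016 = -16063/8836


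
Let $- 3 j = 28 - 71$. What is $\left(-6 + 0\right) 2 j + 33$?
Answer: $-139$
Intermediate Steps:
$j = \frac{43}{3}$ ($j = - \frac{28 - 71}{3} = \left(- \frac{1}{3}\right) \left(-43\right) = \frac{43}{3} \approx 14.333$)
$\left(-6 + 0\right) 2 j + 33 = \left(-6 + 0\right) 2 \cdot \frac{43}{3} + 33 = \left(-6\right) 2 \cdot \frac{43}{3} + 33 = \left(-12\right) \frac{43}{3} + 33 = -172 + 33 = -139$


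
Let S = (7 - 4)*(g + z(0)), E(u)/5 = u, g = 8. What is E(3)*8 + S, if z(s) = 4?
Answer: 156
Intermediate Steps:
E(u) = 5*u
S = 36 (S = (7 - 4)*(8 + 4) = 3*12 = 36)
E(3)*8 + S = (5*3)*8 + 36 = 15*8 + 36 = 120 + 36 = 156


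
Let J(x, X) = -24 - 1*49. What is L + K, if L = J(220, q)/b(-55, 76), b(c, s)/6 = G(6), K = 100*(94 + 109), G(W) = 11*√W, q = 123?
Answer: 20300 - 73*√6/396 ≈ 20300.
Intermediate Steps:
J(x, X) = -73 (J(x, X) = -24 - 49 = -73)
K = 20300 (K = 100*203 = 20300)
b(c, s) = 66*√6 (b(c, s) = 6*(11*√6) = 66*√6)
L = -73*√6/396 ≈ -0.45155
L + K = -73*√6/396 + 20300 = 20300 - 73*√6/396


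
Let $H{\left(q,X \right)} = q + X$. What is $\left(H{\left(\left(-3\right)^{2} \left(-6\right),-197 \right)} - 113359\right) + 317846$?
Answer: $204236$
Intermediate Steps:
$H{\left(q,X \right)} = X + q$
$\left(H{\left(\left(-3\right)^{2} \left(-6\right),-197 \right)} - 113359\right) + 317846 = \left(\left(-197 + \left(-3\right)^{2} \left(-6\right)\right) - 113359\right) + 317846 = \left(\left(-197 + 9 \left(-6\right)\right) - 113359\right) + 317846 = \left(\left(-197 - 54\right) - 113359\right) + 317846 = \left(-251 - 113359\right) + 317846 = -113610 + 317846 = 204236$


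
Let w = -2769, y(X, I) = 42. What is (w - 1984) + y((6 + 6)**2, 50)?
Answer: -4711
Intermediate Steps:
(w - 1984) + y((6 + 6)**2, 50) = (-2769 - 1984) + 42 = -4753 + 42 = -4711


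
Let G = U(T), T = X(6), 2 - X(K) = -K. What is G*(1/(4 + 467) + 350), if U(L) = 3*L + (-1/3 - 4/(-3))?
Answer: 4121275/471 ≈ 8750.0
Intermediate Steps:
X(K) = 2 + K (X(K) = 2 - (-1)*K = 2 + K)
T = 8 (T = 2 + 6 = 8)
U(L) = 1 + 3*L (U(L) = 3*L + (-1*1/3 - 4*(-1/3)) = 3*L + (-1/3 + 4/3) = 3*L + 1 = 1 + 3*L)
G = 25 (G = 1 + 3*8 = 1 + 24 = 25)
G*(1/(4 + 467) + 350) = 25*(1/(4 + 467) + 350) = 25*(1/471 + 350) = 25*(164851/471) = 4121275/471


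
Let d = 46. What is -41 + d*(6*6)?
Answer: 1615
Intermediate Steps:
-41 + d*(6*6) = -41 + 46*(6*6) = -41 + 46*36 = -41 + 1656 = 1615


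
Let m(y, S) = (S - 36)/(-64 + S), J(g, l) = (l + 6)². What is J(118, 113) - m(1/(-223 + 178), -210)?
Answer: 1939934/137 ≈ 14160.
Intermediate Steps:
J(g, l) = (6 + l)²
m(y, S) = (-36 + S)/(-64 + S)
J(118, 113) - m(1/(-223 + 178), -210) = (6 + 113)² - (-36 - 210)/(-64 - 210) = 119² - (-246)/(-274) = 14161 - (-1)*(-246)/274 = 14161 - 1*123/137 = 14161 - 123/137 = 1939934/137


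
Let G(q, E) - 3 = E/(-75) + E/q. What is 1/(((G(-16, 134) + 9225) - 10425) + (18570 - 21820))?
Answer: -600/2674297 ≈ -0.00022436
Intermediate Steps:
G(q, E) = 3 - E/75 + E/q (G(q, E) = 3 + (E/(-75) + E/q) = 3 + (E*(-1/75) + E/q) = 3 + (-E/75 + E/q) = 3 - E/75 + E/q)
1/(((G(-16, 134) + 9225) - 10425) + (18570 - 21820)) = 1/((((3 - 1/75*134 + 134/(-16)) + 9225) - 10425) + (18570 - 21820)) = 1/((((3 - 134/75 + 134*(-1/16)) + 9225) - 10425) - 3250) = 1/((((3 - 134/75 - 67/8) + 9225) - 10425) - 3250) = 1/(((-4297/600 + 9225) - 10425) - 3250) = 1/((5530703/600 - 10425) - 3250) = 1/(-724297/600 - 3250) = 1/(-2674297/600) = -600/2674297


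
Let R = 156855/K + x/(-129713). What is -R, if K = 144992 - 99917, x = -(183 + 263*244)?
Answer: -1549795616/389787565 ≈ -3.9760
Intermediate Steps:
x = -64355 (x = -(183 + 64172) = -1*64355 = -64355)
K = 45075
R = 1549795616/389787565 (R = 156855/45075 - 64355/(-129713) = 156855*(1/45075) - 64355*(-1/129713) = 10457/3005 + 64355/129713 = 1549795616/389787565 ≈ 3.9760)
-R = -1*1549795616/389787565 = -1549795616/389787565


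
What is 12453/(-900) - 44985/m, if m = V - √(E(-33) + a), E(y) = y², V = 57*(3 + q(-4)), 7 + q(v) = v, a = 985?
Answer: 2649707419/30879300 - 44985*√2074/205862 ≈ 75.857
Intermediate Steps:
q(v) = -7 + v
V = -456 (V = 57*(3 + (-7 - 4)) = 57*(3 - 11) = 57*(-8) = -456)
m = -456 - √2074 (m = -456 - √((-33)² + 985) = -456 - √(1089 + 985) = -456 - √2074 ≈ -501.54)
12453/(-900) - 44985/m = 12453/(-900) - 44985/(-456 - √2074) = 12453*(-1/900) - 44985/(-456 - √2074) = -4151/300 - 44985/(-456 - √2074)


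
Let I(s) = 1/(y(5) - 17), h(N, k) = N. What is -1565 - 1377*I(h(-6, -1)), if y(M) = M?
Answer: -5801/4 ≈ -1450.3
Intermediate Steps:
I(s) = -1/12 (I(s) = 1/(5 - 17) = 1/(-12) = -1/12)
-1565 - 1377*I(h(-6, -1)) = -1565 - 1377*(-1/12) = -1565 + 459/4 = -5801/4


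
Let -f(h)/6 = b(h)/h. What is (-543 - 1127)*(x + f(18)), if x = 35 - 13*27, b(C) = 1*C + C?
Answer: 547760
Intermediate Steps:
b(C) = 2*C (b(C) = C + C = 2*C)
f(h) = -12 (f(h) = -6*2*h/h = -6*2 = -12)
x = -316 (x = 35 - 351 = -316)
(-543 - 1127)*(x + f(18)) = (-543 - 1127)*(-316 - 12) = -1670*(-328) = 547760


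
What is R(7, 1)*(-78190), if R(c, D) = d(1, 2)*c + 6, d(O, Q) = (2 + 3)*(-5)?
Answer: 13214110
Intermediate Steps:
d(O, Q) = -25 (d(O, Q) = 5*(-5) = -25)
R(c, D) = 6 - 25*c (R(c, D) = -25*c + 6 = 6 - 25*c)
R(7, 1)*(-78190) = (6 - 25*7)*(-78190) = (6 - 175)*(-78190) = -169*(-78190) = 13214110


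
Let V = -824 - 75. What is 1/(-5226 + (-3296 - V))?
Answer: -1/7623 ≈ -0.00013118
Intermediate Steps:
V = -899
1/(-5226 + (-3296 - V)) = 1/(-5226 + (-3296 - 1*(-899))) = 1/(-5226 + (-3296 + 899)) = 1/(-5226 - 2397) = 1/(-7623) = -1/7623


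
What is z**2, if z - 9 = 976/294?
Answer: 3279721/21609 ≈ 151.78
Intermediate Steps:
z = 1811/147 (z = 9 + 976/294 = 9 + 976*(1/294) = 9 + 488/147 = 1811/147 ≈ 12.320)
z**2 = (1811/147)**2 = 3279721/21609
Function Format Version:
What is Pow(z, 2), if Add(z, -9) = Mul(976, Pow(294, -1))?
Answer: Rational(3279721, 21609) ≈ 151.78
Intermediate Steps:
z = Rational(1811, 147) (z = Add(9, Mul(976, Pow(294, -1))) = Add(9, Mul(976, Rational(1, 294))) = Add(9, Rational(488, 147)) = Rational(1811, 147) ≈ 12.320)
Pow(z, 2) = Pow(Rational(1811, 147), 2) = Rational(3279721, 21609)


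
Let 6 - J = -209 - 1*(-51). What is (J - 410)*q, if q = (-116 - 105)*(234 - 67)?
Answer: 9079122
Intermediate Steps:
J = 164 (J = 6 - (-209 - 1*(-51)) = 6 - (-209 + 51) = 6 - 1*(-158) = 6 + 158 = 164)
q = -36907 (q = -221*167 = -36907)
(J - 410)*q = (164 - 410)*(-36907) = -246*(-36907) = 9079122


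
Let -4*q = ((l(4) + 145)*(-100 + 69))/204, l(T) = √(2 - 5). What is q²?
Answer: 10101071/332928 + 139345*I*√3/332928 ≈ 30.34 + 0.72494*I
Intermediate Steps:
l(T) = I*√3 (l(T) = √(-3) = I*√3)
q = 4495/816 + 31*I*√3/816 (q = -(I*√3 + 145)*(-100 + 69)/(4*204) = -(145 + I*√3)*(-31)/(4*204) = -(-4495 - 31*I*√3)/(4*204) = -(-4495/204 - 31*I*√3/204)/4 = 4495/816 + 31*I*√3/816 ≈ 5.5086 + 0.065801*I)
q² = (4495/816 + 31*I*√3/816)²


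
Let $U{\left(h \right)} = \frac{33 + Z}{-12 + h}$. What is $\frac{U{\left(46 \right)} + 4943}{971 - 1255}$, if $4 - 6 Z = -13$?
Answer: $- \frac{1008587}{57936} \approx -17.409$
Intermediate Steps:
$Z = \frac{17}{6}$ ($Z = \frac{2}{3} - - \frac{13}{6} = \frac{2}{3} + \frac{13}{6} = \frac{17}{6} \approx 2.8333$)
$U{\left(h \right)} = \frac{215}{6 \left(-12 + h\right)}$ ($U{\left(h \right)} = \frac{33 + \frac{17}{6}}{-12 + h} = \frac{215}{6 \left(-12 + h\right)}$)
$\frac{U{\left(46 \right)} + 4943}{971 - 1255} = \frac{\frac{215}{6 \left(-12 + 46\right)} + 4943}{971 - 1255} = \frac{\frac{215}{6 \cdot 34} + 4943}{-284} = \left(\frac{215}{6} \cdot \frac{1}{34} + 4943\right) \left(- \frac{1}{284}\right) = \left(\frac{215}{204} + 4943\right) \left(- \frac{1}{284}\right) = \frac{1008587}{204} \left(- \frac{1}{284}\right) = - \frac{1008587}{57936}$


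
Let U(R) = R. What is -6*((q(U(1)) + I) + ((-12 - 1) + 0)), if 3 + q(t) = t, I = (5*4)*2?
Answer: -150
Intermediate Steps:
I = 40 (I = 20*2 = 40)
q(t) = -3 + t
-6*((q(U(1)) + I) + ((-12 - 1) + 0)) = -6*(((-3 + 1) + 40) + ((-12 - 1) + 0)) = -6*((-2 + 40) + (-13 + 0)) = -6*(38 - 13) = -6*25 = -150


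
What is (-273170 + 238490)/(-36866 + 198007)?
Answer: -34680/161141 ≈ -0.21522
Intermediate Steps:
(-273170 + 238490)/(-36866 + 198007) = -34680/161141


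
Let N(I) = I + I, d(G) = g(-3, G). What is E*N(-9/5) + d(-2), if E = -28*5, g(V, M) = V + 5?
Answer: 506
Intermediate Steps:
g(V, M) = 5 + V
d(G) = 2 (d(G) = 5 - 3 = 2)
E = -140
N(I) = 2*I
E*N(-9/5) + d(-2) = -280*(-9/5) + 2 = -280*(-9*1/5) + 2 = -280*(-9)/5 + 2 = -140*(-18/5) + 2 = 504 + 2 = 506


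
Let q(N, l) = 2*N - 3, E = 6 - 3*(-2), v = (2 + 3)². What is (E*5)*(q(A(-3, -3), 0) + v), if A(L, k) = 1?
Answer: 1440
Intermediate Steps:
v = 25 (v = 5² = 25)
E = 12 (E = 6 + 6 = 12)
q(N, l) = -3 + 2*N
(E*5)*(q(A(-3, -3), 0) + v) = (12*5)*((-3 + 2*1) + 25) = 60*((-3 + 2) + 25) = 60*(-1 + 25) = 60*24 = 1440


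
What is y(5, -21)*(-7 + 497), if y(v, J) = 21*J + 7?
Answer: -212660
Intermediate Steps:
y(v, J) = 7 + 21*J
y(5, -21)*(-7 + 497) = (7 + 21*(-21))*(-7 + 497) = (7 - 441)*490 = -434*490 = -212660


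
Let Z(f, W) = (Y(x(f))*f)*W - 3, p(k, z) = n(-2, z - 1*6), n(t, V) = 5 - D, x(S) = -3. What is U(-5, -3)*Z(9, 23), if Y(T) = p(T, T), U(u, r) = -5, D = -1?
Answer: -6195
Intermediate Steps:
n(t, V) = 6 (n(t, V) = 5 - 1*(-1) = 5 + 1 = 6)
p(k, z) = 6
Y(T) = 6
Z(f, W) = -3 + 6*W*f (Z(f, W) = (6*f)*W - 3 = 6*W*f - 3 = -3 + 6*W*f)
U(-5, -3)*Z(9, 23) = -5*(-3 + 6*23*9) = -5*(-3 + 1242) = -5*1239 = -6195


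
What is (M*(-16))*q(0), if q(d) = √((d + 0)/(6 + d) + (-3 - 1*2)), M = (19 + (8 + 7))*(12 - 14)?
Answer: 1088*I*√5 ≈ 2432.8*I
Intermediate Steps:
M = -68 (M = (19 + 15)*(-2) = 34*(-2) = -68)
q(d) = √(-5 + d/(6 + d)) (q(d) = √(d/(6 + d) + (-3 - 2)) = √(d/(6 + d) - 5) = √(-5 + d/(6 + d)))
(M*(-16))*q(0) = (-68*(-16))*√(-5 + 0/(6 + 0)) = 1088*√(-5 + 0/6) = 1088*√(-5 + 0*(⅙)) = 1088*√(-5 + 0) = 1088*√(-5) = 1088*(I*√5) = 1088*I*√5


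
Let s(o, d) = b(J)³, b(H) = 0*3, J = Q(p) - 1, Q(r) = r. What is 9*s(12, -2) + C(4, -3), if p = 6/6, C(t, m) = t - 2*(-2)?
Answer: 8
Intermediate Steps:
C(t, m) = 4 + t (C(t, m) = t + 4 = 4 + t)
p = 1 (p = 6*(⅙) = 1)
J = 0 (J = 1 - 1 = 0)
b(H) = 0
s(o, d) = 0 (s(o, d) = 0³ = 0)
9*s(12, -2) + C(4, -3) = 9*0 + (4 + 4) = 0 + 8 = 8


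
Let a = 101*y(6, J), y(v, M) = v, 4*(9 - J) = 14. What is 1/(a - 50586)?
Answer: -1/49980 ≈ -2.0008e-5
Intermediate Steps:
J = 11/2 (J = 9 - ¼*14 = 9 - 7/2 = 11/2 ≈ 5.5000)
a = 606 (a = 101*6 = 606)
1/(a - 50586) = 1/(606 - 50586) = 1/(-49980) = -1/49980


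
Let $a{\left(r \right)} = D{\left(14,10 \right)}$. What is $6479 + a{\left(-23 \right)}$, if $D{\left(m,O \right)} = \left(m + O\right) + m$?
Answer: $6517$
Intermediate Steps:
$D{\left(m,O \right)} = O + 2 m$ ($D{\left(m,O \right)} = \left(O + m\right) + m = O + 2 m$)
$a{\left(r \right)} = 38$ ($a{\left(r \right)} = 10 + 2 \cdot 14 = 10 + 28 = 38$)
$6479 + a{\left(-23 \right)} = 6479 + 38 = 6517$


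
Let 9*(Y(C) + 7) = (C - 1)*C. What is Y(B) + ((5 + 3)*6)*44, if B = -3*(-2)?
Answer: 6325/3 ≈ 2108.3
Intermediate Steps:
B = 6
Y(C) = -7 + C*(-1 + C)/9 (Y(C) = -7 + ((C - 1)*C)/9 = -7 + ((-1 + C)*C)/9 = -7 + (C*(-1 + C))/9 = -7 + C*(-1 + C)/9)
Y(B) + ((5 + 3)*6)*44 = (-7 - ⅑*6 + (⅑)*6²) + ((5 + 3)*6)*44 = (-7 - ⅔ + (⅑)*36) + (8*6)*44 = (-7 - ⅔ + 4) + 48*44 = -11/3 + 2112 = 6325/3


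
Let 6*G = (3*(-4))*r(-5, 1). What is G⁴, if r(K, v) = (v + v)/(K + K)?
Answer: 16/625 ≈ 0.025600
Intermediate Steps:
r(K, v) = v/K (r(K, v) = (2*v)/((2*K)) = (2*v)*(1/(2*K)) = v/K)
G = ⅖ (G = ((3*(-4))*(1/(-5)))/6 = (-12*(-1)/5)/6 = (-12*(-⅕))/6 = (⅙)*(12/5) = ⅖ ≈ 0.40000)
G⁴ = (⅖)⁴ = 16/625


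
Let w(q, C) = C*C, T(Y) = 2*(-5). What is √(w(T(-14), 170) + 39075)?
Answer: 5*√2719 ≈ 260.72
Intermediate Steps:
T(Y) = -10
w(q, C) = C²
√(w(T(-14), 170) + 39075) = √(170² + 39075) = √(28900 + 39075) = √67975 = 5*√2719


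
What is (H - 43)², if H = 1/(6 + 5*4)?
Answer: 1247689/676 ≈ 1845.7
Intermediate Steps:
H = 1/26 (H = 1/(6 + 20) = 1/26 ≈ 0.038462)
(H - 43)² = (1/26 - 43)² = (-1117/26)² = 1247689/676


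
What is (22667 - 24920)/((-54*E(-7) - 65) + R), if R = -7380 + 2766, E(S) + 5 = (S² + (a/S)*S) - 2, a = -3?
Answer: 2253/6785 ≈ 0.33206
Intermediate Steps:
E(S) = -10 + S² (E(S) = -5 + ((S² + (-3/S)*S) - 2) = -5 + ((S² - 3) - 2) = -5 + ((-3 + S²) - 2) = -5 + (-5 + S²) = -10 + S²)
R = -4614
(22667 - 24920)/((-54*E(-7) - 65) + R) = (22667 - 24920)/((-54*(-10 + (-7)²) - 65) - 4614) = -2253/((-54*(-10 + 49) - 65) - 4614) = -2253/((-54*39 - 65) - 4614) = -2253/((-2106 - 65) - 4614) = -2253/(-2171 - 4614) = -2253/(-6785) = -2253*(-1/6785) = 2253/6785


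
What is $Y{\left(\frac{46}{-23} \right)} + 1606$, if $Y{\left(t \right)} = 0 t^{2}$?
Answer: $1606$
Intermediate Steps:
$Y{\left(t \right)} = 0$
$Y{\left(\frac{46}{-23} \right)} + 1606 = 0 + 1606 = 1606$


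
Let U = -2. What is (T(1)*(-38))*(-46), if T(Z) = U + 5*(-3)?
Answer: -29716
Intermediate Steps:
T(Z) = -17 (T(Z) = -2 + 5*(-3) = -2 - 15 = -17)
(T(1)*(-38))*(-46) = -17*(-38)*(-46) = 646*(-46) = -29716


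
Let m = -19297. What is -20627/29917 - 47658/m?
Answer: 1027745167/577308349 ≈ 1.7802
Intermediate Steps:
-20627/29917 - 47658/m = -20627/29917 - 47658/(-19297) = -20627*1/29917 - 47658*(-1/19297) = -20627/29917 + 47658/19297 = 1027745167/577308349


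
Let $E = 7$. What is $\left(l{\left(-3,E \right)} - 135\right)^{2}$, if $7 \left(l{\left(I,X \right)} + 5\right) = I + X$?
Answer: $\frac{952576}{49} \approx 19440.0$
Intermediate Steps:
$l{\left(I,X \right)} = -5 + \frac{I}{7} + \frac{X}{7}$ ($l{\left(I,X \right)} = -5 + \frac{I + X}{7} = -5 + \left(\frac{I}{7} + \frac{X}{7}\right) = -5 + \frac{I}{7} + \frac{X}{7}$)
$\left(l{\left(-3,E \right)} - 135\right)^{2} = \left(\left(-5 + \frac{1}{7} \left(-3\right) + \frac{1}{7} \cdot 7\right) - 135\right)^{2} = \left(\left(-5 - \frac{3}{7} + 1\right) - 135\right)^{2} = \left(- \frac{31}{7} - 135\right)^{2} = \left(- \frac{976}{7}\right)^{2} = \frac{952576}{49}$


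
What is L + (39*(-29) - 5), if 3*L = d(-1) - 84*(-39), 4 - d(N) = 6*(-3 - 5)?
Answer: -80/3 ≈ -26.667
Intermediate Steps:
d(N) = 52 (d(N) = 4 - 6*(-3 - 5) = 4 - 6*(-8) = 4 - 1*(-48) = 4 + 48 = 52)
L = 3328/3 (L = (52 - 84*(-39))/3 = (52 + 3276)/3 = (⅓)*3328 = 3328/3 ≈ 1109.3)
L + (39*(-29) - 5) = 3328/3 + (39*(-29) - 5) = 3328/3 + (-1131 - 5) = 3328/3 - 1136 = -80/3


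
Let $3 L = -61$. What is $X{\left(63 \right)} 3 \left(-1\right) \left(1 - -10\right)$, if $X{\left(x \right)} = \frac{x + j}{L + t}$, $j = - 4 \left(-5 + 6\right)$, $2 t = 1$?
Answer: $\frac{11682}{119} \approx 98.168$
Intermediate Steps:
$t = \frac{1}{2}$ ($t = \frac{1}{2} \cdot 1 = \frac{1}{2} \approx 0.5$)
$j = -4$ ($j = \left(-4\right) 1 = -4$)
$L = - \frac{61}{3}$ ($L = \frac{1}{3} \left(-61\right) = - \frac{61}{3} \approx -20.333$)
$X{\left(x \right)} = \frac{24}{119} - \frac{6 x}{119}$ ($X{\left(x \right)} = \frac{x - 4}{- \frac{61}{3} + \frac{1}{2}} = \frac{-4 + x}{- \frac{119}{6}} = \left(-4 + x\right) \left(- \frac{6}{119}\right) = \frac{24}{119} - \frac{6 x}{119}$)
$X{\left(63 \right)} 3 \left(-1\right) \left(1 - -10\right) = \left(\frac{24}{119} - \frac{54}{17}\right) 3 \left(-1\right) \left(1 - -10\right) = \left(\frac{24}{119} - \frac{54}{17}\right) \left(- 3 \left(1 + 10\right)\right) = - \frac{354 \left(\left(-3\right) 11\right)}{119} = \left(- \frac{354}{119}\right) \left(-33\right) = \frac{11682}{119}$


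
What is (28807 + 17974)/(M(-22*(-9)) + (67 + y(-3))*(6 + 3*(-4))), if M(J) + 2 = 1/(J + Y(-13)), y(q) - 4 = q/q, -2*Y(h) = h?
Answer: -19133429/177504 ≈ -107.79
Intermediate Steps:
Y(h) = -h/2
y(q) = 5 (y(q) = 4 + q/q = 4 + 1 = 5)
M(J) = -2 + 1/(13/2 + J) (M(J) = -2 + 1/(J - ½*(-13)) = -2 + 1/(J + 13/2) = -2 + 1/(13/2 + J))
(28807 + 17974)/(M(-22*(-9)) + (67 + y(-3))*(6 + 3*(-4))) = (28807 + 17974)/(4*(-6 - (-22)*(-9))/(13 + 2*(-22*(-9))) + (67 + 5)*(6 + 3*(-4))) = 46781/(4*(-6 - 1*198)/(13 + 2*198) + 72*(6 - 12)) = 46781/(4*(-6 - 198)/(13 + 396) + 72*(-6)) = 46781/(4*(-204)/409 - 432) = 46781/(4*(1/409)*(-204) - 432) = 46781/(-816/409 - 432) = 46781/(-177504/409) = 46781*(-409/177504) = -19133429/177504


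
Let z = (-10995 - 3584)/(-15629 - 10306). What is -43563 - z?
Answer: -1129820984/25935 ≈ -43564.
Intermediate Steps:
z = 14579/25935 (z = -14579/(-25935) = -14579*(-1/25935) = 14579/25935 ≈ 0.56214)
-43563 - z = -43563 - 1*14579/25935 = -43563 - 14579/25935 = -1129820984/25935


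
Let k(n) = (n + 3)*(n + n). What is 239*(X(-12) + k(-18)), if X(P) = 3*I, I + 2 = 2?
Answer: 129060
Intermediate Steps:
k(n) = 2*n*(3 + n) (k(n) = (3 + n)*(2*n) = 2*n*(3 + n))
I = 0 (I = -2 + 2 = 0)
X(P) = 0 (X(P) = 3*0 = 0)
239*(X(-12) + k(-18)) = 239*(0 + 2*(-18)*(3 - 18)) = 239*(0 + 2*(-18)*(-15)) = 239*(0 + 540) = 239*540 = 129060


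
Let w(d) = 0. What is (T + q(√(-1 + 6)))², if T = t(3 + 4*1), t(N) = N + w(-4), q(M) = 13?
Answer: 400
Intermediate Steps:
t(N) = N (t(N) = N + 0 = N)
T = 7 (T = 3 + 4*1 = 3 + 4 = 7)
(T + q(√(-1 + 6)))² = (7 + 13)² = 20² = 400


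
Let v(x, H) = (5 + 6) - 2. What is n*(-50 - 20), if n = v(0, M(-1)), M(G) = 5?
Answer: -630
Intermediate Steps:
v(x, H) = 9 (v(x, H) = 11 - 2 = 9)
n = 9
n*(-50 - 20) = 9*(-50 - 20) = 9*(-70) = -630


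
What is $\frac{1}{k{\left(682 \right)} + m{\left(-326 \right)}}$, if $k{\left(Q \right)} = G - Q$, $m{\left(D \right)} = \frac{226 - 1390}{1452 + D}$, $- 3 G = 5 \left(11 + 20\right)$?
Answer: $- \frac{1689}{1240909} \approx -0.0013611$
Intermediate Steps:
$G = - \frac{155}{3}$ ($G = - \frac{5 \left(11 + 20\right)}{3} = - \frac{5 \cdot 31}{3} = \left(- \frac{1}{3}\right) 155 = - \frac{155}{3} \approx -51.667$)
$m{\left(D \right)} = - \frac{1164}{1452 + D}$
$k{\left(Q \right)} = - \frac{155}{3} - Q$
$\frac{1}{k{\left(682 \right)} + m{\left(-326 \right)}} = \frac{1}{\left(- \frac{155}{3} - 682\right) - \frac{1164}{1452 - 326}} = \frac{1}{\left(- \frac{155}{3} - 682\right) - \frac{1164}{1126}} = \frac{1}{- \frac{2201}{3} - \frac{582}{563}} = \frac{1}{- \frac{1240909}{1689}} = - \frac{1689}{1240909}$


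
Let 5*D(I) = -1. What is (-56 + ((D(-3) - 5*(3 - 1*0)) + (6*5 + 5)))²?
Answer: 32761/25 ≈ 1310.4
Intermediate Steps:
D(I) = -⅕ (D(I) = (⅕)*(-1) = -⅕)
(-56 + ((D(-3) - 5*(3 - 1*0)) + (6*5 + 5)))² = (-56 + ((-⅕ - 5*(3 - 1*0)) + (6*5 + 5)))² = (-56 + ((-⅕ - 5*(3 + 0)) + (30 + 5)))² = (-56 + ((-⅕ - 5*3) + 35))² = (-56 + ((-⅕ - 15) + 35))² = (-56 + (-76/5 + 35))² = (-56 + 99/5)² = (-181/5)² = 32761/25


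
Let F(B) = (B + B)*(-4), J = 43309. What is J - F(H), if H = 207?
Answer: 44965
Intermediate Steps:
F(B) = -8*B (F(B) = (2*B)*(-4) = -8*B)
J - F(H) = 43309 - (-8)*207 = 43309 - 1*(-1656) = 43309 + 1656 = 44965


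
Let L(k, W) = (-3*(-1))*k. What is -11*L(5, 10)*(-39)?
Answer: 6435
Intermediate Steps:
L(k, W) = 3*k
-11*L(5, 10)*(-39) = -33*5*(-39) = -11*15*(-39) = -165*(-39) = 6435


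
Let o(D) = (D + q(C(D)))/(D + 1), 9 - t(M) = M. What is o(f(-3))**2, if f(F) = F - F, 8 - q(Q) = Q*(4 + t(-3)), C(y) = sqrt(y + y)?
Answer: 64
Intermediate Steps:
t(M) = 9 - M
C(y) = sqrt(2)*sqrt(y) (C(y) = sqrt(2*y) = sqrt(2)*sqrt(y))
q(Q) = 8 - 16*Q (q(Q) = 8 - Q*(4 + (9 - 1*(-3))) = 8 - Q*(4 + (9 + 3)) = 8 - Q*(4 + 12) = 8 - Q*16 = 8 - 16*Q)
f(F) = 0
o(D) = (8 + D - 16*sqrt(2)*sqrt(D))/(1 + D) (o(D) = (D + (8 - 16*sqrt(2)*sqrt(D)))/(D + 1) = (D + (8 - 16*sqrt(2)*sqrt(D)))/(1 + D) = (8 + D - 16*sqrt(2)*sqrt(D))/(1 + D))
o(f(-3))**2 = ((8 + 0 - 16*sqrt(2)*sqrt(0))/(1 + 0))**2 = ((8 + 0 - 16*sqrt(2)*0)/1)**2 = (1*(8 + 0 + 0))**2 = (1*8)**2 = 8**2 = 64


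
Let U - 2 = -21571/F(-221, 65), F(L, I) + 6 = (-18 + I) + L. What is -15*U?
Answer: -21931/12 ≈ -1827.6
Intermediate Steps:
F(L, I) = -24 + I + L (F(L, I) = -6 + ((-18 + I) + L) = -6 + (-18 + I + L) = -24 + I + L)
U = 21931/180 (U = 2 - 21571/(-24 + 65 - 221) = 2 - 21571/(-180) = 2 - 21571*(-1/180) = 2 + 21571/180 = 21931/180 ≈ 121.84)
-15*U = -15*21931/180 = -21931/12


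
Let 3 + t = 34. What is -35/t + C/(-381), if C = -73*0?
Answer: -35/31 ≈ -1.1290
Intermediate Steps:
t = 31 (t = -3 + 34 = 31)
C = 0
-35/t + C/(-381) = -35/31 + 0/(-381) = -35*1/31 + 0*(-1/381) = -35/31 + 0 = -35/31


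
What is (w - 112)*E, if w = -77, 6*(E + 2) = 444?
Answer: -13608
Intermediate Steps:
E = 72 (E = -2 + (⅙)*444 = -2 + 74 = 72)
(w - 112)*E = (-77 - 112)*72 = -189*72 = -13608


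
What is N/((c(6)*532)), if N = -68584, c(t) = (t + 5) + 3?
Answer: -8573/931 ≈ -9.2084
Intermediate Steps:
c(t) = 8 + t (c(t) = (5 + t) + 3 = 8 + t)
N/((c(6)*532)) = -68584*1/(532*(8 + 6)) = -68584/(14*532) = -68584/7448 = -68584*1/7448 = -8573/931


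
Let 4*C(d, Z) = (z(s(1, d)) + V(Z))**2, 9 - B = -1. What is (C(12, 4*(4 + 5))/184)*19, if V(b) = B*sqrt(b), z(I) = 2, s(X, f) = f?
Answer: 18259/184 ≈ 99.234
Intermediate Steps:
B = 10 (B = 9 - 1*(-1) = 9 + 1 = 10)
V(b) = 10*sqrt(b)
C(d, Z) = (2 + 10*sqrt(Z))**2/4
(C(12, 4*(4 + 5))/184)*19 = ((1 + 5*sqrt(4*(4 + 5)))**2/184)*19 = ((1 + 5*sqrt(4*9))**2*(1/184))*19 = ((1 + 5*sqrt(36))**2*(1/184))*19 = ((1 + 5*6)**2*(1/184))*19 = ((1 + 30)**2*(1/184))*19 = (31**2*(1/184))*19 = (961*(1/184))*19 = (961/184)*19 = 18259/184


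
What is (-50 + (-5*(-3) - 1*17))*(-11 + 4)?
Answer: 364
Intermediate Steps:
(-50 + (-5*(-3) - 1*17))*(-11 + 4) = (-50 + (15 - 17))*(-7) = (-50 - 2)*(-7) = -52*(-7) = 364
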